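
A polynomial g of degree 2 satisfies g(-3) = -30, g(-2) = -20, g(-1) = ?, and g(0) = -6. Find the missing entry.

-12

The 3 known points determine the degree-2 polynomial uniquely.
Write g(s) = as^2 + bs + c. Substituting each data point gives a linear system:
  9a - 3b + c = -30
  4a - 2b + c = -20
  c = -6
Solving the system yields a = -1, b = 5, c = -6.
So g(s) = -s^2 + 5s - 6.
Then g(-1) = -12.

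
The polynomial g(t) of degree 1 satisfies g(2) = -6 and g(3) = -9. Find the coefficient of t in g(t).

-3

Write g(t) = at + b. Substituting each data point gives a linear system:
  2a + b = -6
  3a + b = -9
Solving the system yields a = -3, b = 0.
So g(t) = -3t.
The leading coefficient is -3.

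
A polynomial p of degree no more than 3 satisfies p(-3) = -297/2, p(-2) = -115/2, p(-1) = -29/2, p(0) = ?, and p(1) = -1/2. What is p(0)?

The 4 known points determine the degree-3 polynomial uniquely.
Write p(n) = an^3 + bn^2 + cn + d. Substituting each data point gives a linear system:
  -27a + 9b - 3c + d = -297/2
  -8a + 4b - 2c + d = -115/2
  -a + b - c + d = -29/2
  a + b + c + d = -1/2
Solving the system yields a = 3, b = -6, c = 4, d = -3/2.
So p(n) = 3n³ - 6n² + 4n - 3/2.
Then p(0) = -3/2.

-3/2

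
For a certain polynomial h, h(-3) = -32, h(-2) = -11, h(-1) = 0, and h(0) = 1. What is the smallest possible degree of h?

2

Forward differences of the values at n = -3, -2, -1, 0:
  h  : -32  -11  0  1
  Δ  : 21  11  1
  Δ^2: -10  -10
  Δ^3: 0
The second differences are constant (-10) and nonzero, while all higher differences vanish, so the minimal degree is 2.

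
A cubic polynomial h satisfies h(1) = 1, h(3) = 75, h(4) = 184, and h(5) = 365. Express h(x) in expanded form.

h(x) = 3x^3 - 2x

Write h(x) = ax^3 + bx^2 + cx + d. Substituting each data point gives a linear system:
  a + b + c + d = 1
  27a + 9b + 3c + d = 75
  64a + 16b + 4c + d = 184
  125a + 25b + 5c + d = 365
Solving the system yields a = 3, b = 0, c = -2, d = 0.
So h(x) = 3x^3 - 2x.
Check: h(5) = 365. ✓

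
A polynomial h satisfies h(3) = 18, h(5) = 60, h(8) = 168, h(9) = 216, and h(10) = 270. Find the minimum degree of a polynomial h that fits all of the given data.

2

Divided differences on the nodes 3, 5, 8, 9, 10:
  order 0: 18  60  168  216  270
  order 1: 21  36  48  54
  order 2: 3  3  3
  order 3: 0  0
  order 4: 0
The order-2 divided differences are all 3 (nonzero) and every higher order vanishes, so the data lies on a polynomial of degree exactly 2.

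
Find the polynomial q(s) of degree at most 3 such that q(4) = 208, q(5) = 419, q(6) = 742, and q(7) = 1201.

q(s) = 4s^3 - 4s^2 + 3s + 4

Write q(s) = as^3 + bs^2 + cs + d. Substituting each data point gives a linear system:
  64a + 16b + 4c + d = 208
  125a + 25b + 5c + d = 419
  216a + 36b + 6c + d = 742
  343a + 49b + 7c + d = 1201
Solving the system yields a = 4, b = -4, c = 3, d = 4.
So q(s) = 4s³ - 4s² + 3s + 4.
Check: q(5) = 419. ✓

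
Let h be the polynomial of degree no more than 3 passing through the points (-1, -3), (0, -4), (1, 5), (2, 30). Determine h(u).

h(u) = u^3 + 5u^2 + 3u - 4

Using the Lagrange interpolation formula with nodes -1, 0, 1, 2:
  L_0(u) = u(u - 1)(u - 2) / -6
  L_1(u) = (u + 1)(u - 1)(u - 2) / 2
  L_2(u) = (u + 1)u(u - 2) / -2
  L_3(u) = (u + 1)u(u - 1) / 6
Then h(u) = -3·L_0(u) - 4·L_1(u) + 5·L_2(u) + 30·L_3(u).
Expanding and collecting terms gives h(u) = u³ + 5u² + 3u - 4.
Check: h(2) = 30. ✓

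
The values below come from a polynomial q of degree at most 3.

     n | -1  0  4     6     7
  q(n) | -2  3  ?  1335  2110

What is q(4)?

The 4 known points determine the degree-3 polynomial uniquely.
Write q(n) = an^3 + bn^2 + cn + d. Substituting each data point gives a linear system:
  -a + b - c + d = -2
  d = 3
  216a + 36b + 6c + d = 1335
  343a + 49b + 7c + d = 2110
Solving the system yields a = 6, b = 1, c = 0, d = 3.
So q(n) = 6n^3 + n^2 + 3.
Then q(4) = 403.

403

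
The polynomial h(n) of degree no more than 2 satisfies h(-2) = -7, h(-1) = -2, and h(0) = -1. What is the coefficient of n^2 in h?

Write h(n) = an^2 + bn + c. Substituting each data point gives a linear system:
  4a - 2b + c = -7
  a - b + c = -2
  c = -1
Solving the system yields a = -2, b = -1, c = -1.
So h(n) = -2n^2 - n - 1.
The leading coefficient is -2.

-2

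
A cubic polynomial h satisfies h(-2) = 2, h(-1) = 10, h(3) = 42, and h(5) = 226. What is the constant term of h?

6

Write h(s) = as^3 + bs^2 + cs + d. Substituting each data point gives a linear system:
  -8a + 4b - 2c + d = 2
  -a + b - c + d = 10
  27a + 9b + 3c + d = 42
  125a + 25b + 5c + d = 226
Solving the system yields a = 2, b = 0, c = -6, d = 6.
So h(s) = 2s^3 - 6s + 6.
The constant term is 6.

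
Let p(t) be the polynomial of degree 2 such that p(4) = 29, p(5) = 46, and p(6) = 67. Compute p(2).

Write p(t) = at^2 + bt + c. Substituting each data point gives a linear system:
  16a + 4b + c = 29
  25a + 5b + c = 46
  36a + 6b + c = 67
Solving the system yields a = 2, b = -1, c = 1.
So p(t) = 2t^2 - t + 1.
Then p(2) = 7.

7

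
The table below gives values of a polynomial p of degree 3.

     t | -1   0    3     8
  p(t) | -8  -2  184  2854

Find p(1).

12

Write p(t) = at^3 + bt^2 + ct + d. Substituting each data point gives a linear system:
  -a + b - c + d = -8
  d = -2
  27a + 9b + 3c + d = 184
  512a + 64b + 8c + d = 2854
Solving the system yields a = 5, b = 4, c = 5, d = -2.
So p(t) = 5t^3 + 4t^2 + 5t - 2.
Then p(1) = 12.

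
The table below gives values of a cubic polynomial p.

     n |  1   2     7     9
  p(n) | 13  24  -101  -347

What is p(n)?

Using the Lagrange interpolation formula with nodes 1, 2, 7, 9:
  L_0(n) = (n - 2)(n - 7)(n - 9) / -48
  L_1(n) = (n - 1)(n - 7)(n - 9) / 35
  L_2(n) = (n - 1)(n - 2)(n - 9) / -60
  L_3(n) = (n - 1)(n - 2)(n - 7) / 112
Then p(n) = 13·L_0(n) + 24·L_1(n) - 101·L_2(n) - 347·L_3(n).
Expanding and collecting terms gives p(n) = -n^3 + 4n^2 + 6n + 4.
Check: p(9) = -347. ✓

p(n) = -n^3 + 4n^2 + 6n + 4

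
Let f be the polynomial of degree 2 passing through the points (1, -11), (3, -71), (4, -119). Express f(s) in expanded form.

Write f(s) = as^2 + bs + c. Substituting each data point gives a linear system:
  a + b + c = -11
  9a + 3b + c = -71
  16a + 4b + c = -119
Solving the system yields a = -6, b = -6, c = 1.
So f(s) = -6s^2 - 6s + 1.
Check: f(3) = -71. ✓

f(s) = -6s^2 - 6s + 1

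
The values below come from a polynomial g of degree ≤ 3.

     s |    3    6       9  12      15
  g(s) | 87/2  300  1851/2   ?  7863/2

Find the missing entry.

2082

The 4 known points determine the degree-3 polynomial uniquely.
Write g(s) = as^3 + bs^2 + cs + d. Substituting each data point gives a linear system:
  27a + 9b + 3c + d = 87/2
  216a + 36b + 6c + d = 300
  729a + 81b + 9c + d = 1851/2
  3375a + 225b + 15c + d = 7863/2
Solving the system yields a = 1, b = 5/2, c = 0, d = -6.
So g(s) = s³ + (5/2)s² - 6.
Then g(12) = 2082.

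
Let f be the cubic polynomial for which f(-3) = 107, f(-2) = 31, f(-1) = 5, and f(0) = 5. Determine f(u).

Using the Lagrange interpolation formula with nodes -3, -2, -1, 0:
  L_0(u) = (u + 2)(u + 1)u / -6
  L_1(u) = (u + 3)(u + 1)u / 2
  L_2(u) = (u + 3)(u + 2)u / -2
  L_3(u) = (u + 3)(u + 2)(u + 1) / 6
Then f(u) = 107·L_0(u) + 31·L_1(u) + 5·L_2(u) + 5·L_3(u).
Expanding and collecting terms gives f(u) = -4u^3 + u^2 + 5u + 5.
Check: f(-2) = 31. ✓

f(u) = -4u^3 + u^2 + 5u + 5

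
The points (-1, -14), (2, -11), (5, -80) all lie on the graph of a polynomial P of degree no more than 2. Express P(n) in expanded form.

P(n) = -4n^2 + 5n - 5

Write P(n) = an^2 + bn + c. Substituting each data point gives a linear system:
  a - b + c = -14
  4a + 2b + c = -11
  25a + 5b + c = -80
Solving the system yields a = -4, b = 5, c = -5.
So P(n) = -4n² + 5n - 5.
Check: P(5) = -80. ✓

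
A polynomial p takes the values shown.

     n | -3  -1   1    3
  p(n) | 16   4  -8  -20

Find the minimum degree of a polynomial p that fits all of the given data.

Forward differences of the values at n = -3, -1, 1, 3:
  p  : 16  4  -8  -20
  Δ  : -12  -12  -12
  Δ^2: 0  0
  Δ^3: 0
The first differences are constant (-12) and nonzero, while all higher differences vanish, so the minimal degree is 1.

1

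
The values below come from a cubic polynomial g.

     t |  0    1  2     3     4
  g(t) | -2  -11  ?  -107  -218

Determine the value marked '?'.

On equispaced nodes a degree-3 polynomial has vanishing fourth forward difference, so
  g(0) - 4·g(1) + 6·g(2) - 4·g(3) + g(4) = 0.
Substituting the known values and solving for g(2):
  6·g(2) = -252
  g(2) = -42.

-42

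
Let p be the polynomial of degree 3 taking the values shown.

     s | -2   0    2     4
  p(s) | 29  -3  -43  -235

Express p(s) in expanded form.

Using the Lagrange interpolation formula with nodes -2, 0, 2, 4:
  L_0(s) = s(s - 2)(s - 4) / -48
  L_1(s) = (s + 2)(s - 2)(s - 4) / 16
  L_2(s) = (s + 2)s(s - 4) / -16
  L_3(s) = (s + 2)s(s - 2) / 48
Then p(s) = 29·L_0(s) - 3·L_1(s) - 43·L_2(s) - 235·L_3(s).
Expanding and collecting terms gives p(s) = -3s^3 - s^2 - 6s - 3.
Check: p(0) = -3. ✓

p(s) = -3s^3 - s^2 - 6s - 3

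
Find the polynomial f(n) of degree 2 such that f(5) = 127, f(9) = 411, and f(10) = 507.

f(n) = 5n^2 + n - 3

Write f(n) = an^2 + bn + c. Substituting each data point gives a linear system:
  25a + 5b + c = 127
  81a + 9b + c = 411
  100a + 10b + c = 507
Solving the system yields a = 5, b = 1, c = -3.
So f(n) = 5n² + n - 3.
Check: f(10) = 507. ✓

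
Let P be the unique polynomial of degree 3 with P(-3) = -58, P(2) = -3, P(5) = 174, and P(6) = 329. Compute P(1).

Write P(t) = at^3 + bt^2 + ct + d. Substituting each data point gives a linear system:
  -27a + 9b - 3c + d = -58
  8a + 4b + 2c + d = -3
  125a + 25b + 5c + d = 174
  216a + 36b + 6c + d = 329
Solving the system yields a = 2, b = -2, c = -5, d = -1.
So P(t) = 2t³ - 2t² - 5t - 1.
Then P(1) = -6.

-6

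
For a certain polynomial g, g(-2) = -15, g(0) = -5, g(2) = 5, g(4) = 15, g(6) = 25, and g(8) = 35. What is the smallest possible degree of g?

1

Forward differences of the values at t = -2, 0, 2, 4, 6, 8:
  g  : -15  -5  5  15  25  35
  Δ  : 10  10  10  10  10
  Δ^2: 0  0  0  0
  Δ^3: 0  0  0
  Δ^4: 0  0
  Δ^5: 0
The first differences are constant (10) and nonzero, while all higher differences vanish, so the minimal degree is 1.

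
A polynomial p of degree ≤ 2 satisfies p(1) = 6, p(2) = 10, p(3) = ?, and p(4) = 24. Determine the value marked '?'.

On equispaced nodes a degree-2 polynomial has vanishing third forward difference, so
  - p(1) + 3·p(2) - 3·p(3) + p(4) = 0.
Substituting the known values and solving for p(3):
  -3·p(3) = -48
  p(3) = 16.

16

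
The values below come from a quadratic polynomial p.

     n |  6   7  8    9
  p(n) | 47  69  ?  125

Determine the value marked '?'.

95

The 3 known points determine the degree-2 polynomial uniquely.
Write p(n) = an^2 + bn + c. Substituting each data point gives a linear system:
  36a + 6b + c = 47
  49a + 7b + c = 69
  81a + 9b + c = 125
Solving the system yields a = 2, b = -4, c = -1.
So p(n) = 2n^2 - 4n - 1.
Then p(8) = 95.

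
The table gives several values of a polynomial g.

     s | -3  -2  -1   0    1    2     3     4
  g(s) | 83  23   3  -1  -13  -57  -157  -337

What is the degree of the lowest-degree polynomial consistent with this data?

Forward differences of the values at s = -3, -2, -1, 0, 1, 2, 3, 4:
  g  : 83  23  3  -1  -13  -57  -157  -337
  Δ  : -60  -20  -4  -12  -44  -100  -180
  Δ^2: 40  16  -8  -32  -56  -80
  Δ^3: -24  -24  -24  -24  -24
  Δ^4: 0  0  0  0
  Δ^5: 0  0  0
  Δ^6: 0  0
  Δ^7: 0
The third differences are constant (-24) and nonzero, while all higher differences vanish, so the minimal degree is 3.

3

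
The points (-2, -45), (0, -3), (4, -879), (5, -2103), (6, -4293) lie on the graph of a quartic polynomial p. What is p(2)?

-57

Write p(t) = at^4 + bt^3 + ct^2 + dt + e. Substituting each data point gives a linear system:
  16a - 8b + 4c - 2d + e = -45
  e = -3
  256a + 64b + 16c + 4d + e = -879
  625a + 125b + 25c + 5d + e = -2103
  1296a + 216b + 36c + 6d + e = -4293
Solving the system yields a = -3, b = -2, c = 0, d = 5, e = -3.
So p(t) = -3t^4 - 2t^3 + 5t - 3.
Then p(2) = -57.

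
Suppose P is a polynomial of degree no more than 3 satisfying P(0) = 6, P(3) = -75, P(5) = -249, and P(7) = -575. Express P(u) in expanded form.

Using the Lagrange interpolation formula with nodes 0, 3, 5, 7:
  L_0(u) = (u - 3)(u - 5)(u - 7) / -105
  L_1(u) = u(u - 5)(u - 7) / 24
  L_2(u) = u(u - 3)(u - 7) / -20
  L_3(u) = u(u - 3)(u - 5) / 56
Then P(u) = 6·L_0(u) - 75·L_1(u) - 249·L_2(u) - 575·L_3(u).
Expanding and collecting terms gives P(u) = -u^3 - 4u^2 - 6u + 6.
Check: P(7) = -575. ✓

P(u) = -u^3 - 4u^2 - 6u + 6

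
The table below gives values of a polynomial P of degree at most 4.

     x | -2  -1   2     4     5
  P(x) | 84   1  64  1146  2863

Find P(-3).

439

Using the Lagrange interpolation formula with nodes -2, -1, 2, 4, 5:
  L_0(x) = (x + 1)(x - 2)(x - 4)(x - 5) / 168
  L_1(x) = (x + 2)(x - 2)(x - 4)(x - 5) / -90
  L_2(x) = (x + 2)(x + 1)(x - 4)(x - 5) / 72
  L_3(x) = (x + 2)(x + 1)(x - 2)(x - 5) / -60
  L_4(x) = (x + 2)(x + 1)(x - 2)(x - 4) / 126
Then P(x) = 84·L_0(x) + 1·L_1(x) + 64·L_2(x) + 1146·L_3(x) + 2863·L_4(x).
Expanding and collecting terms gives P(x) = 5x⁴ - 2x³ - x² + 3x - 2.
Evaluating at x = -3: P(-3) = 439.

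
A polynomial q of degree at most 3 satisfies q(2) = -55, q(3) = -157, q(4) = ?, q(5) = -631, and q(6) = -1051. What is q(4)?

The 4 known points determine the degree-3 polynomial uniquely.
Write q(x) = ax^3 + bx^2 + cx + d. Substituting each data point gives a linear system:
  8a + 4b + 2c + d = -55
  27a + 9b + 3c + d = -157
  125a + 25b + 5c + d = -631
  216a + 36b + 6c + d = -1051
Solving the system yields a = -4, b = -5, c = -1, d = -1.
So q(x) = -4x^3 - 5x^2 - x - 1.
Then q(4) = -341.

-341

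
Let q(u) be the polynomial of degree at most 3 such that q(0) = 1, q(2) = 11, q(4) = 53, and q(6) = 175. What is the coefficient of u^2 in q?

Write q(u) = au^3 + bu^2 + cu + d. Substituting each data point gives a linear system:
  d = 1
  8a + 4b + 2c + d = 11
  64a + 16b + 4c + d = 53
  216a + 36b + 6c + d = 175
Solving the system yields a = 1, b = -2, c = 5, d = 1.
So q(u) = u^3 - 2u^2 + 5u + 1.
The coefficient of u^2 is -2.

-2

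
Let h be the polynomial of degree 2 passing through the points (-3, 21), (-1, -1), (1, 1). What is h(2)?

11

Using the Lagrange interpolation formula with nodes -3, -1, 1:
  L_0(n) = (n + 1)(n - 1) / 8
  L_1(n) = (n + 3)(n - 1) / -4
  L_2(n) = (n + 3)(n + 1) / 8
Then h(n) = 21·L_0(n) - 1·L_1(n) + 1·L_2(n).
Expanding and collecting terms gives h(n) = 3n^2 + n - 3.
Evaluating at n = 2: h(2) = 11.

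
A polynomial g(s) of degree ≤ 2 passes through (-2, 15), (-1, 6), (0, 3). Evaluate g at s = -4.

51

Write g(s) = as^2 + bs + c. Substituting each data point gives a linear system:
  4a - 2b + c = 15
  a - b + c = 6
  c = 3
Solving the system yields a = 3, b = 0, c = 3.
So g(s) = 3s² + 3.
Then g(-4) = 51.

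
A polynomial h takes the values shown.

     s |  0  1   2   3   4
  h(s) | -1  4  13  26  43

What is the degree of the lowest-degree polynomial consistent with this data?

Forward differences of the values at s = 0, 1, 2, 3, 4:
  h  : -1  4  13  26  43
  Δ  : 5  9  13  17
  Δ^2: 4  4  4
  Δ^3: 0  0
  Δ^4: 0
The second differences are constant (4) and nonzero, while all higher differences vanish, so the minimal degree is 2.

2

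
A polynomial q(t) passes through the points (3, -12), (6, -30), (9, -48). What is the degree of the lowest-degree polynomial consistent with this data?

1

Forward differences of the values at t = 3, 6, 9:
  q  : -12  -30  -48
  Δ  : -18  -18
  Δ^2: 0
The first differences are constant (-18) and nonzero, while all higher differences vanish, so the minimal degree is 1.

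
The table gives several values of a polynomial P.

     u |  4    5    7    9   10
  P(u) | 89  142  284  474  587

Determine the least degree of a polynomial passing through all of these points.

Divided differences on the nodes 4, 5, 7, 9, 10:
  order 0: 89  142  284  474  587
  order 1: 53  71  95  113
  order 2: 6  6  6
  order 3: 0  0
  order 4: 0
The order-2 divided differences are all 6 (nonzero) and every higher order vanishes, so the data lies on a polynomial of degree exactly 2.

2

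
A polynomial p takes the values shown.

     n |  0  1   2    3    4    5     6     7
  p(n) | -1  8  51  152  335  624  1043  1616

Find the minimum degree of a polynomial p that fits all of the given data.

3

Forward differences of the values at n = 0, 1, 2, 3, 4, 5, 6, 7:
  p  : -1  8  51  152  335  624  1043  1616
  Δ  : 9  43  101  183  289  419  573
  Δ^2: 34  58  82  106  130  154
  Δ^3: 24  24  24  24  24
  Δ^4: 0  0  0  0
  Δ^5: 0  0  0
  Δ^6: 0  0
  Δ^7: 0
The third differences are constant (24) and nonzero, while all higher differences vanish, so the minimal degree is 3.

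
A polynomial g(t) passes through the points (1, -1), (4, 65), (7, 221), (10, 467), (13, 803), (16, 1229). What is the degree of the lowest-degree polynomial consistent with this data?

2

Forward differences of the values at t = 1, 4, 7, 10, 13, 16:
  g  : -1  65  221  467  803  1229
  Δ  : 66  156  246  336  426
  Δ^2: 90  90  90  90
  Δ^3: 0  0  0
  Δ^4: 0  0
  Δ^5: 0
The second differences are constant (90) and nonzero, while all higher differences vanish, so the minimal degree is 2.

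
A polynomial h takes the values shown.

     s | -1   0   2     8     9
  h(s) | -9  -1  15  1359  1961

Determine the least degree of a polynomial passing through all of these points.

Divided differences on the nodes -1, 0, 2, 8, 9:
  order 0: -9  -1  15  1359  1961
  order 1: 8  8  224  602
  order 2: 0  27  54
  order 3: 3  3
  order 4: 0
The order-3 divided differences are all 3 (nonzero) and every higher order vanishes, so the data lies on a polynomial of degree exactly 3.

3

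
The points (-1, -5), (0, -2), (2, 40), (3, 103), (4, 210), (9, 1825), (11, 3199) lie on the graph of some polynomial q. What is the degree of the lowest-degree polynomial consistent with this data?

3

Divided differences on the nodes -1, 0, 2, 3, 4, 9, 11:
  order 0: -5  -2  40  103  210  1825  3199
  order 1: 3  21  63  107  323  687
  order 2: 6  14  22  36  52
  order 3: 2  2  2  2
  order 4: 0  0  0
  order 5: 0  0
  order 6: 0
The order-3 divided differences are all 2 (nonzero) and every higher order vanishes, so the data lies on a polynomial of degree exactly 3.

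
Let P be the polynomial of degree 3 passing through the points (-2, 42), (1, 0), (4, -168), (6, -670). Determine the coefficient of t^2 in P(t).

Write P(t) = at^3 + bt^2 + ct + d. Substituting each data point gives a linear system:
  -8a + 4b - 2c + d = 42
  a + b + c + d = 0
  64a + 16b + 4c + d = -168
  216a + 36b + 6c + d = -670
Solving the system yields a = -4, b = 5, c = 3, d = -4.
So P(t) = -4t³ + 5t² + 3t - 4.
The coefficient of t^2 is 5.

5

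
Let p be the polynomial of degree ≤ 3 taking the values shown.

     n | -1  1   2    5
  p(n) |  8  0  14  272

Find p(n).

Write p(n) = an^3 + bn^2 + cn + d. Substituting each data point gives a linear system:
  -a + b - c + d = 8
  a + b + c + d = 0
  8a + 4b + 2c + d = 14
  125a + 25b + 5c + d = 272
Solving the system yields a = 2, b = 2, c = -6, d = 2.
So p(n) = 2n^3 + 2n^2 - 6n + 2.
Check: p(5) = 272. ✓

p(n) = 2n^3 + 2n^2 - 6n + 2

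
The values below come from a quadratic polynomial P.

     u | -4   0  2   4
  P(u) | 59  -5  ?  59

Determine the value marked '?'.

The 3 known points determine the degree-2 polynomial uniquely.
Write P(u) = au^2 + bu + c. Substituting each data point gives a linear system:
  16a - 4b + c = 59
  c = -5
  16a + 4b + c = 59
Solving the system yields a = 4, b = 0, c = -5.
So P(u) = 4u^2 - 5.
Then P(2) = 11.

11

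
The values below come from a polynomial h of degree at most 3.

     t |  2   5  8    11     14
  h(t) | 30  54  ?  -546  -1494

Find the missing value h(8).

On equispaced nodes a degree-3 polynomial has vanishing fourth forward difference, so
  h(2) - 4·h(5) + 6·h(8) - 4·h(11) + h(14) = 0.
Substituting the known values and solving for h(8):
  6·h(8) = -504
  h(8) = -84.

-84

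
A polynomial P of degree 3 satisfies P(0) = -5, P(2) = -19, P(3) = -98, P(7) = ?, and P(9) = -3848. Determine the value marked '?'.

-1734

The 4 known points determine the degree-3 polynomial uniquely.
Write P(u) = au^3 + bu^2 + cu + d. Substituting each data point gives a linear system:
  d = -5
  8a + 4b + 2c + d = -19
  27a + 9b + 3c + d = -98
  729a + 81b + 9c + d = -3848
Solving the system yields a = -6, b = 6, c = 5, d = -5.
So P(u) = -6u^3 + 6u^2 + 5u - 5.
Then P(7) = -1734.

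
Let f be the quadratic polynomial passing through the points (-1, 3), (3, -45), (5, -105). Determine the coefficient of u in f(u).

-6

Write f(u) = au^2 + bu + c. Substituting each data point gives a linear system:
  a - b + c = 3
  9a + 3b + c = -45
  25a + 5b + c = -105
Solving the system yields a = -3, b = -6, c = 0.
So f(u) = -3u^2 - 6u.
The coefficient of u is -6.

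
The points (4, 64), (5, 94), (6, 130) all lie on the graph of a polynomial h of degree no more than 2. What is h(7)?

Using the Lagrange interpolation formula with nodes 4, 5, 6:
  L_0(s) = (s - 5)(s - 6) / 2
  L_1(s) = (s - 4)(s - 6) / -1
  L_2(s) = (s - 4)(s - 5) / 2
Then h(s) = 64·L_0(s) + 94·L_1(s) + 130·L_2(s).
Expanding and collecting terms gives h(s) = 3s² + 3s + 4.
Evaluating at s = 7: h(7) = 172.

172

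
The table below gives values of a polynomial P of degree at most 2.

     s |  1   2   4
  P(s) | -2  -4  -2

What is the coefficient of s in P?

Write P(s) = as^2 + bs + c. Substituting each data point gives a linear system:
  a + b + c = -2
  4a + 2b + c = -4
  16a + 4b + c = -2
Solving the system yields a = 1, b = -5, c = 2.
So P(s) = s^2 - 5s + 2.
The coefficient of s is -5.

-5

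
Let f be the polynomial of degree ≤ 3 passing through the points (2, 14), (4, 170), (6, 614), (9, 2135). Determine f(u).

Using the Lagrange interpolation formula with nodes 2, 4, 6, 9:
  L_0(u) = (u - 4)(u - 6)(u - 9) / -56
  L_1(u) = (u - 2)(u - 6)(u - 9) / 20
  L_2(u) = (u - 2)(u - 4)(u - 9) / -24
  L_3(u) = (u - 2)(u - 4)(u - 6) / 105
Then f(u) = 14·L_0(u) + 170·L_1(u) + 614·L_2(u) + 2135·L_3(u).
Expanding and collecting terms gives f(u) = 3u^3 - 6u + 2.
Check: f(4) = 170. ✓

f(u) = 3u^3 - 6u + 2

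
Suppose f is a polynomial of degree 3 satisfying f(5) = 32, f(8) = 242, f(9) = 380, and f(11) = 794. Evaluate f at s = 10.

Using the Lagrange interpolation formula with nodes 5, 8, 9, 11:
  L_0(s) = (s - 8)(s - 9)(s - 11) / -72
  L_1(s) = (s - 5)(s - 9)(s - 11) / 9
  L_2(s) = (s - 5)(s - 8)(s - 11) / -8
  L_3(s) = (s - 5)(s - 8)(s - 9) / 36
Then f(s) = 32·L_0(s) + 242·L_1(s) + 380·L_2(s) + 794·L_3(s).
Expanding and collecting terms gives f(s) = s³ - 5s² + 6s + 2.
Evaluating at s = 10: f(10) = 562.

562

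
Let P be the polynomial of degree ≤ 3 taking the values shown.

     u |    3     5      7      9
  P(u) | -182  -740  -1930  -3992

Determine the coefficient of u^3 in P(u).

Write P(u) = au^3 + bu^2 + cu + d. Substituting each data point gives a linear system:
  27a + 9b + 3c + d = -182
  125a + 25b + 5c + d = -740
  343a + 49b + 7c + d = -1930
  729a + 81b + 9c + d = -3992
Solving the system yields a = -5, b = -4, c = -2, d = -5.
So P(u) = -5u³ - 4u² - 2u - 5.
The leading coefficient is -5.

-5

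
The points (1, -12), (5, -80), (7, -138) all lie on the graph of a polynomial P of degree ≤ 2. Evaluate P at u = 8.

-173

Using the Lagrange interpolation formula with nodes 1, 5, 7:
  L_0(u) = (u - 5)(u - 7) / 24
  L_1(u) = (u - 1)(u - 7) / -8
  L_2(u) = (u - 1)(u - 5) / 12
Then P(u) = -12·L_0(u) - 80·L_1(u) - 138·L_2(u).
Expanding and collecting terms gives P(u) = -2u^2 - 5u - 5.
Evaluating at u = 8: P(8) = -173.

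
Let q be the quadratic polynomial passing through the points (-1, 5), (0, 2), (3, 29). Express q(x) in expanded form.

Using the Lagrange interpolation formula with nodes -1, 0, 3:
  L_0(x) = x(x - 3) / 4
  L_1(x) = (x + 1)(x - 3) / -3
  L_2(x) = (x + 1)x / 12
Then q(x) = 5·L_0(x) + 2·L_1(x) + 29·L_2(x).
Expanding and collecting terms gives q(x) = 3x^2 + 2.
Check: q(-1) = 5. ✓

q(x) = 3x^2 + 2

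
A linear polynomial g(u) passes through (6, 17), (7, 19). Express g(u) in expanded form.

g(u) = 2u + 5

Write g(u) = au + b. Substituting each data point gives a linear system:
  6a + b = 17
  7a + b = 19
Solving the system yields a = 2, b = 5.
So g(u) = 2u + 5.
Check: g(6) = 17. ✓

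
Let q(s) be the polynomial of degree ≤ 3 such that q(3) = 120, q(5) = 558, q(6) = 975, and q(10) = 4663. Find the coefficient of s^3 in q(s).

Write q(s) = as^3 + bs^2 + cs + d. Substituting each data point gives a linear system:
  27a + 9b + 3c + d = 120
  125a + 25b + 5c + d = 558
  216a + 36b + 6c + d = 975
  1000a + 100b + 10c + d = 4663
Solving the system yields a = 5, b = -4, c = 6, d = 3.
So q(s) = 5s^3 - 4s^2 + 6s + 3.
The leading coefficient is 5.

5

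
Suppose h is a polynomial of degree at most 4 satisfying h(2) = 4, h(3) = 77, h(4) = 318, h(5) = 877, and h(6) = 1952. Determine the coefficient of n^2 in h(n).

Write h(n) = an^4 + bn^3 + cn^2 + dn + e. Substituting each data point gives a linear system:
  16a + 8b + 4c + 2d + e = 4
  81a + 27b + 9c + 3d + e = 77
  256a + 64b + 16c + 4d + e = 318
  625a + 125b + 25c + 5d + e = 877
  1296a + 216b + 36c + 6d + e = 1952
Solving the system yields a = 2, b = -3, c = 1, d = -5, e = 2.
So h(n) = 2n^4 - 3n^3 + n^2 - 5n + 2.
The coefficient of n^2 is 1.

1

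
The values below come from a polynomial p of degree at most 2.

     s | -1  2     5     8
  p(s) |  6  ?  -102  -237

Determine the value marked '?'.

-21

On equispaced nodes a degree-2 polynomial has vanishing third forward difference, so
  - p(-1) + 3·p(2) - 3·p(5) + p(8) = 0.
Substituting the known values and solving for p(2):
  3·p(2) = -63
  p(2) = -21.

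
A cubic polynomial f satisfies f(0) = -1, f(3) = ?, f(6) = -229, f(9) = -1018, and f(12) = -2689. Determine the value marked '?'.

The 4 known points determine the degree-3 polynomial uniquely.
Write f(t) = at^3 + bt^2 + ct + d. Substituting each data point gives a linear system:
  d = -1
  216a + 36b + 6c + d = -229
  729a + 81b + 9c + d = -1018
  1728a + 144b + 12c + d = -2689
Solving the system yields a = -2, b = 5, c = 4, d = -1.
So f(t) = -2t³ + 5t² + 4t - 1.
Then f(3) = 2.

2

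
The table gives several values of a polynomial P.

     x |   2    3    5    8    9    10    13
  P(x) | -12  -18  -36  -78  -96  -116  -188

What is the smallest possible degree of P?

Divided differences on the nodes 2, 3, 5, 8, 9, 10, 13:
  order 0: -12  -18  -36  -78  -96  -116  -188
  order 1: -6  -9  -14  -18  -20  -24
  order 2: -1  -1  -1  -1  -1
  order 3: 0  0  0  0
  order 4: 0  0  0
  order 5: 0  0
  order 6: 0
The order-2 divided differences are all -1 (nonzero) and every higher order vanishes, so the data lies on a polynomial of degree exactly 2.

2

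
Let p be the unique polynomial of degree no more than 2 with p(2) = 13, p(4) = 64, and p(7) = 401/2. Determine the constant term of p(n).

Write p(n) = an^2 + bn + c. Substituting each data point gives a linear system:
  4a + 2b + c = 13
  16a + 4b + c = 64
  49a + 7b + c = 401/2
Solving the system yields a = 4, b = 3/2, c = -6.
So p(n) = 4n² + (3/2)n - 6.
The constant term is -6.

-6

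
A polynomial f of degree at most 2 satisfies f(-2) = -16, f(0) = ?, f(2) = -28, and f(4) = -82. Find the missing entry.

The 3 known points determine the degree-2 polynomial uniquely.
Write f(n) = an^2 + bn + c. Substituting each data point gives a linear system:
  4a - 2b + c = -16
  4a + 2b + c = -28
  16a + 4b + c = -82
Solving the system yields a = -4, b = -3, c = -6.
So f(n) = -4n^2 - 3n - 6.
Then f(0) = -6.

-6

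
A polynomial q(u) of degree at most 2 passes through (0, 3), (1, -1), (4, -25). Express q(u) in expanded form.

q(u) = -u^2 - 3u + 3

Using the Lagrange interpolation formula with nodes 0, 1, 4:
  L_0(u) = (u - 1)(u - 4) / 4
  L_1(u) = u(u - 4) / -3
  L_2(u) = u(u - 1) / 12
Then q(u) = 3·L_0(u) - 1·L_1(u) - 25·L_2(u).
Expanding and collecting terms gives q(u) = -u^2 - 3u + 3.
Check: q(0) = 3. ✓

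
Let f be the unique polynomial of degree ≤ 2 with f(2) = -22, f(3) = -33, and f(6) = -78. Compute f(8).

-118

Write f(n) = an^2 + bn + c. Substituting each data point gives a linear system:
  4a + 2b + c = -22
  9a + 3b + c = -33
  36a + 6b + c = -78
Solving the system yields a = -1, b = -6, c = -6.
So f(n) = -n² - 6n - 6.
Then f(8) = -118.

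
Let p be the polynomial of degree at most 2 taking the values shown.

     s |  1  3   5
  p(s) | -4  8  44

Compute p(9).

188

Forward differences of the values at s = 1, 3, 5:
  p  : -4  8  44
  Δ  : 12  36
  Δ^2: 24
The second differences are constant, confirming degree 2.
Interpolating (Newton forward form) and evaluating at s = 9 gives p(9) = 188.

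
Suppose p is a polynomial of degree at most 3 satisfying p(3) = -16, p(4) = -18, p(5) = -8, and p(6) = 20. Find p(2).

-8

Using the Lagrange interpolation formula with nodes 3, 4, 5, 6:
  L_0(u) = (u - 4)(u - 5)(u - 6) / -6
  L_1(u) = (u - 3)(u - 5)(u - 6) / 2
  L_2(u) = (u - 3)(u - 4)(u - 6) / -2
  L_3(u) = (u - 3)(u - 4)(u - 5) / 6
Then p(u) = -16·L_0(u) - 18·L_1(u) - 8·L_2(u) + 20·L_3(u).
Expanding and collecting terms gives p(u) = u^3 - 6u^2 + 3u + 2.
Evaluating at u = 2: p(2) = -8.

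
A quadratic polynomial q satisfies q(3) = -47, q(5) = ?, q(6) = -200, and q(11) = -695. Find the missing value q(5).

-137

The 3 known points determine the degree-2 polynomial uniquely.
Write q(u) = au^2 + bu + c. Substituting each data point gives a linear system:
  9a + 3b + c = -47
  36a + 6b + c = -200
  121a + 11b + c = -695
Solving the system yields a = -6, b = 3, c = -2.
So q(u) = -6u² + 3u - 2.
Then q(5) = -137.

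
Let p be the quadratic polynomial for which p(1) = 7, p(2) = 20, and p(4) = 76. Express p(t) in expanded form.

p(t) = 5t^2 - 2t + 4

Write p(t) = at^2 + bt + c. Substituting each data point gives a linear system:
  a + b + c = 7
  4a + 2b + c = 20
  16a + 4b + c = 76
Solving the system yields a = 5, b = -2, c = 4.
So p(t) = 5t^2 - 2t + 4.
Check: p(4) = 76. ✓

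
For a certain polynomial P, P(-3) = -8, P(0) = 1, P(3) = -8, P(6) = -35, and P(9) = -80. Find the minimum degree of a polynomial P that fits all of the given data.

Forward differences of the values at t = -3, 0, 3, 6, 9:
  P  : -8  1  -8  -35  -80
  Δ  : 9  -9  -27  -45
  Δ^2: -18  -18  -18
  Δ^3: 0  0
  Δ^4: 0
The second differences are constant (-18) and nonzero, while all higher differences vanish, so the minimal degree is 2.

2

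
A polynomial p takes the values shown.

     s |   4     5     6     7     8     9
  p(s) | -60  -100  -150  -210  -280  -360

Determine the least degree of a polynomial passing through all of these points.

2

Forward differences of the values at s = 4, 5, 6, 7, 8, 9:
  p  : -60  -100  -150  -210  -280  -360
  Δ  : -40  -50  -60  -70  -80
  Δ^2: -10  -10  -10  -10
  Δ^3: 0  0  0
  Δ^4: 0  0
  Δ^5: 0
The second differences are constant (-10) and nonzero, while all higher differences vanish, so the minimal degree is 2.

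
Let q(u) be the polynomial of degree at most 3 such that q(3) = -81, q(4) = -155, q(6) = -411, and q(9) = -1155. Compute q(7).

-605

Write q(u) = au^3 + bu^2 + cu + d. Substituting each data point gives a linear system:
  27a + 9b + 3c + d = -81
  64a + 16b + 4c + d = -155
  216a + 36b + 6c + d = -411
  729a + 81b + 9c + d = -1155
Solving the system yields a = -1, b = -5, c = -2, d = -3.
So q(u) = -u^3 - 5u^2 - 2u - 3.
Then q(7) = -605.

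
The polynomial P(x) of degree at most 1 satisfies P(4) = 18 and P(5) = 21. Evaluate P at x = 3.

Write P(x) = ax + b. Substituting each data point gives a linear system:
  4a + b = 18
  5a + b = 21
Solving the system yields a = 3, b = 6.
So P(x) = 3x + 6.
Then P(3) = 15.

15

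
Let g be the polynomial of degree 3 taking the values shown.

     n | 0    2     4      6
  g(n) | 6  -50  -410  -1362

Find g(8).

Forward differences of the values at n = 0, 2, 4, 6:
  g  : 6  -50  -410  -1362
  Δ  : -56  -360  -952
  Δ^2: -304  -592
  Δ^3: -288
The third differences are constant, confirming degree 3.
Interpolating (Newton forward form) and evaluating at n = 8 gives g(8) = -3194.

-3194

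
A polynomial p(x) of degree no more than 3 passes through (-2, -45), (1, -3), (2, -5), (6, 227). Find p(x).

p(x) = 2x^3 - 6x^2 + 2x - 1

Using the Lagrange interpolation formula with nodes -2, 1, 2, 6:
  L_0(x) = (x - 1)(x - 2)(x - 6) / -96
  L_1(x) = (x + 2)(x - 2)(x - 6) / 15
  L_2(x) = (x + 2)(x - 1)(x - 6) / -16
  L_3(x) = (x + 2)(x - 1)(x - 2) / 160
Then p(x) = -45·L_0(x) - 3·L_1(x) - 5·L_2(x) + 227·L_3(x).
Expanding and collecting terms gives p(x) = 2x^3 - 6x^2 + 2x - 1.
Check: p(-2) = -45. ✓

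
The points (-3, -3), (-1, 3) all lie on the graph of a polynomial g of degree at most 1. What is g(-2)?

0

Write g(t) = at + b. Substituting each data point gives a linear system:
  -3a + b = -3
  -a + b = 3
Solving the system yields a = 3, b = 6.
So g(t) = 3t + 6.
Then g(-2) = 0.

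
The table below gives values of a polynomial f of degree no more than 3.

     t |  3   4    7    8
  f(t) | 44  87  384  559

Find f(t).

Write f(t) = at^3 + bt^2 + ct + d. Substituting each data point gives a linear system:
  27a + 9b + 3c + d = 44
  64a + 16b + 4c + d = 87
  343a + 49b + 7c + d = 384
  512a + 64b + 8c + d = 559
Solving the system yields a = 1, b = 0, c = 6, d = -1.
So f(t) = t^3 + 6t - 1.
Check: f(3) = 44. ✓

f(t) = t^3 + 6t - 1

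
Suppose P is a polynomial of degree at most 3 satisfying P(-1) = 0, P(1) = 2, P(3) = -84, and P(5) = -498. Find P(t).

Write P(t) = at^3 + bt^2 + ct + d. Substituting each data point gives a linear system:
  -a + b - c + d = 0
  a + b + c + d = 2
  27a + 9b + 3c + d = -84
  125a + 25b + 5c + d = -498
Solving the system yields a = -5, b = 4, c = 6, d = -3.
So P(t) = -5t³ + 4t² + 6t - 3.
Check: P(3) = -84. ✓

P(t) = -5t^3 + 4t^2 + 6t - 3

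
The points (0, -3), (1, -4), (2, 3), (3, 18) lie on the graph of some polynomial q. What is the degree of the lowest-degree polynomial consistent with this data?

2

Forward differences of the values at u = 0, 1, 2, 3:
  q  : -3  -4  3  18
  Δ  : -1  7  15
  Δ^2: 8  8
  Δ^3: 0
The second differences are constant (8) and nonzero, while all higher differences vanish, so the minimal degree is 2.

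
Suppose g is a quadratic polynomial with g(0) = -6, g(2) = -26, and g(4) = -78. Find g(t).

g(t) = -4t^2 - 2t - 6

Write g(t) = at^2 + bt + c. Substituting each data point gives a linear system:
  c = -6
  4a + 2b + c = -26
  16a + 4b + c = -78
Solving the system yields a = -4, b = -2, c = -6.
So g(t) = -4t² - 2t - 6.
Check: g(0) = -6. ✓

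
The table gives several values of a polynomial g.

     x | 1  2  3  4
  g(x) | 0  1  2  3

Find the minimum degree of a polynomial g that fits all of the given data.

Forward differences of the values at x = 1, 2, 3, 4:
  g  : 0  1  2  3
  Δ  : 1  1  1
  Δ^2: 0  0
  Δ^3: 0
The first differences are constant (1) and nonzero, while all higher differences vanish, so the minimal degree is 1.

1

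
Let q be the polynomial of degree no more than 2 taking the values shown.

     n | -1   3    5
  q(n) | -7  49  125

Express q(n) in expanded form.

Using the Lagrange interpolation formula with nodes -1, 3, 5:
  L_0(n) = (n - 3)(n - 5) / 24
  L_1(n) = (n + 1)(n - 5) / -8
  L_2(n) = (n + 1)(n - 3) / 12
Then q(n) = -7·L_0(n) + 49·L_1(n) + 125·L_2(n).
Expanding and collecting terms gives q(n) = 4n² + 6n - 5.
Check: q(5) = 125. ✓

q(n) = 4n^2 + 6n - 5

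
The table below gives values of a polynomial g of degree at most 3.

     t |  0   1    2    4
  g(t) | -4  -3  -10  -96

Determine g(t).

g(t) = -2t^3 + 2t^2 + t - 4

Using the Lagrange interpolation formula with nodes 0, 1, 2, 4:
  L_0(t) = (t - 1)(t - 2)(t - 4) / -8
  L_1(t) = t(t - 2)(t - 4) / 3
  L_2(t) = t(t - 1)(t - 4) / -4
  L_3(t) = t(t - 1)(t - 2) / 24
Then g(t) = -4·L_0(t) - 3·L_1(t) - 10·L_2(t) - 96·L_3(t).
Expanding and collecting terms gives g(t) = -2t³ + 2t² + t - 4.
Check: g(0) = -4. ✓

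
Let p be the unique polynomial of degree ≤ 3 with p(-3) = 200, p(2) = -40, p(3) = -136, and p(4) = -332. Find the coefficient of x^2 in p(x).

4

Write p(x) = ax^3 + bx^2 + cx + d. Substituting each data point gives a linear system:
  -27a + 9b - 3c + d = 200
  8a + 4b + 2c + d = -40
  27a + 9b + 3c + d = -136
  64a + 16b + 4c + d = -332
Solving the system yields a = -6, b = 4, c = -2, d = -4.
So p(x) = -6x³ + 4x² - 2x - 4.
The coefficient of x^2 is 4.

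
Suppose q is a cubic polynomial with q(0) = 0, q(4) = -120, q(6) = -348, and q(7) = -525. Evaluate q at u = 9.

Using the Lagrange interpolation formula with nodes 0, 4, 6, 7:
  L_0(u) = (u - 4)(u - 6)(u - 7) / -168
  L_1(u) = u(u - 6)(u - 7) / 24
  L_2(u) = u(u - 4)(u - 7) / -12
  L_3(u) = u(u - 4)(u - 6) / 21
Then q(u) = 0·L_0(u) - 120·L_1(u) - 348·L_2(u) - 525·L_3(u).
Expanding and collecting terms gives q(u) = -u^3 - 4u^2 + 2u.
Evaluating at u = 9: q(9) = -1035.

-1035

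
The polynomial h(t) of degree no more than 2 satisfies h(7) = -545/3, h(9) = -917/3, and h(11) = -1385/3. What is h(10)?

Write h(t) = at^2 + bt + c. Substituting each data point gives a linear system:
  49a + 7b + c = -545/3
  81a + 9b + c = -917/3
  121a + 11b + c = -1385/3
Solving the system yields a = -4, b = 2, c = 1/3.
So h(t) = -4t² + 2t + 1/3.
Then h(10) = -1139/3.

-1139/3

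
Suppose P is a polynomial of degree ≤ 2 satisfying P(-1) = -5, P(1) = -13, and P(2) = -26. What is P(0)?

Using the Lagrange interpolation formula with nodes -1, 1, 2:
  L_0(x) = (x - 1)(x - 2) / 6
  L_1(x) = (x + 1)(x - 2) / -2
  L_2(x) = (x + 1)(x - 1) / 3
Then P(x) = -5·L_0(x) - 13·L_1(x) - 26·L_2(x).
Expanding and collecting terms gives P(x) = -3x² - 4x - 6.
Evaluating at x = 0: P(0) = -6.

-6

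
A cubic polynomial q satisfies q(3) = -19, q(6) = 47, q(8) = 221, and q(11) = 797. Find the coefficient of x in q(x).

Write q(x) = ax^3 + bx^2 + cx + d. Substituting each data point gives a linear system:
  27a + 9b + 3c + d = -19
  216a + 36b + 6c + d = 47
  512a + 64b + 8c + d = 221
  1331a + 121b + 11c + d = 797
Solving the system yields a = 1, b = -4, c = -5, d = 5.
So q(x) = x^3 - 4x^2 - 5x + 5.
The coefficient of x is -5.

-5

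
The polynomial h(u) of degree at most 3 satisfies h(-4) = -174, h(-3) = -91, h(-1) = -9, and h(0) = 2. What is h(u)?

Write h(u) = au^3 + bu^2 + cu + d. Substituting each data point gives a linear system:
  -64a + 16b - 4c + d = -174
  -27a + 9b - 3c + d = -91
  -a + b - c + d = -9
  d = 2
Solving the system yields a = 1, b = -6, c = 4, d = 2.
So h(u) = u^3 - 6u^2 + 4u + 2.
Check: h(-3) = -91. ✓

h(u) = u^3 - 6u^2 + 4u + 2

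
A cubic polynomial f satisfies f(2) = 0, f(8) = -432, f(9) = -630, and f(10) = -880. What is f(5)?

Write f(t) = at^3 + bt^2 + ct + d. Substituting each data point gives a linear system:
  8a + 4b + 2c + d = 0
  512a + 64b + 8c + d = -432
  729a + 81b + 9c + d = -630
  1000a + 100b + 10c + d = -880
Solving the system yields a = -1, b = 1, c = 2, d = 0.
So f(t) = -t^3 + t^2 + 2t.
Then f(5) = -90.

-90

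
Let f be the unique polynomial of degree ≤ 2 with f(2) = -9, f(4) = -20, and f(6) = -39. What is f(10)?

Forward differences of the values at n = 2, 4, 6:
  f  : -9  -20  -39
  Δ  : -11  -19
  Δ^2: -8
The second differences are constant, confirming degree 2.
Interpolating (Newton forward form) and evaluating at n = 10 gives f(10) = -101.

-101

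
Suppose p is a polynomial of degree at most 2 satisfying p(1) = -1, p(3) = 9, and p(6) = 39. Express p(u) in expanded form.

p(u) = u^2 + u - 3

Using the Lagrange interpolation formula with nodes 1, 3, 6:
  L_0(u) = (u - 3)(u - 6) / 10
  L_1(u) = (u - 1)(u - 6) / -6
  L_2(u) = (u - 1)(u - 3) / 15
Then p(u) = -1·L_0(u) + 9·L_1(u) + 39·L_2(u).
Expanding and collecting terms gives p(u) = u² + u - 3.
Check: p(1) = -1. ✓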